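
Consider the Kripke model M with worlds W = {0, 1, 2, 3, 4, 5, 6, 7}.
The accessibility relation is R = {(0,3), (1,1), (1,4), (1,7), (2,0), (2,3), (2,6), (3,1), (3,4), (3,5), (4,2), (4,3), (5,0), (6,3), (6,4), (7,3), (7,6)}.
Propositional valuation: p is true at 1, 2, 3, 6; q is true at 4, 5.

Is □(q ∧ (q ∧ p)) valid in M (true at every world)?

Let φ = □(q ∧ (q ∧ p)). Evaluate φ at each world:
  0 (successors {3}): φ is false.
  1 (successors {1, 4, 7}): φ is false.
  2 (successors {0, 3, 6}): φ is false.
  3 (successors {1, 4, 5}): φ is false.
  4 (successors {2, 3}): φ is false.
  5 (successors {0}): φ is false.
  6 (successors {3, 4}): φ is false.
  7 (successors {3, 6}): φ is false.
Detail at 0 (counterexample):
  At 0: □(q ∧ (q ∧ p)) requires q ∧ (q ∧ p) at every successor {3}.
    q ∧ (q ∧ p) fails at 3, so □(q ∧ (q ∧ p)) is false at 0.

No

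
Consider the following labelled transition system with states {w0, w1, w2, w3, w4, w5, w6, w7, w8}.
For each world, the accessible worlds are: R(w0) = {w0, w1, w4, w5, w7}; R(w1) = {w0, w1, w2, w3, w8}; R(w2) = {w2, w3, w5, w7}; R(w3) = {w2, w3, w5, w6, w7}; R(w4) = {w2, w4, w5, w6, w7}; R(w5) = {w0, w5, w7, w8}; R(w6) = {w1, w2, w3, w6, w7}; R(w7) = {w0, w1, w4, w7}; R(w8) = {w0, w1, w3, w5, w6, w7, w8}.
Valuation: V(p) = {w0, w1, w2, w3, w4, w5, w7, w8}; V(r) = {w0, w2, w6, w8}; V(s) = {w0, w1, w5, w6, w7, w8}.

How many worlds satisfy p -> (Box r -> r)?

Let φ = p -> (Box r -> r). Evaluate φ at each world:
  w0 (successors {w0, w1, w4, w5, w7}): φ is true.
  w1 (successors {w0, w1, w2, w3, w8}): φ is true.
  w2 (successors {w2, w3, w5, w7}): φ is true.
  w3 (successors {w2, w3, w5, w6, w7}): φ is true.
  w4 (successors {w2, w4, w5, w6, w7}): φ is true.
  w5 (successors {w0, w5, w7, w8}): φ is true.
  w6 (successors {w1, w2, w3, w6, w7}): φ is true.
  w7 (successors {w0, w1, w4, w7}): φ is true.
  w8 (successors {w0, w1, w3, w5, w6, w7, w8}): φ is true.
For instance, at w5:
  At w5: p is true, Box r -> r is true, so p -> (Box r -> r) is true.
    At w5: Box r is false, r is false, so Box r -> r is true.
      At w5: Box r requires r at every successor {w0, w5, w7, w8}.
        r fails at w5, so Box r is false at w5.
Satisfying worlds: {w0, w1, w2, w3, w4, w5, w6, w7, w8}

9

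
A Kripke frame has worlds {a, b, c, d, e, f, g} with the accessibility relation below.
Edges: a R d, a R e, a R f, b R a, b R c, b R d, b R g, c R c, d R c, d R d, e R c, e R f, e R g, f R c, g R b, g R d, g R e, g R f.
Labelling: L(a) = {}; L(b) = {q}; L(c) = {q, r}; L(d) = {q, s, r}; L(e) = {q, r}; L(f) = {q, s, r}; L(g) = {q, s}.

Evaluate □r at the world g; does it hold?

At g: □r requires r at every successor {b, d, e, f}.
  r fails at b, so □r is false at g.

No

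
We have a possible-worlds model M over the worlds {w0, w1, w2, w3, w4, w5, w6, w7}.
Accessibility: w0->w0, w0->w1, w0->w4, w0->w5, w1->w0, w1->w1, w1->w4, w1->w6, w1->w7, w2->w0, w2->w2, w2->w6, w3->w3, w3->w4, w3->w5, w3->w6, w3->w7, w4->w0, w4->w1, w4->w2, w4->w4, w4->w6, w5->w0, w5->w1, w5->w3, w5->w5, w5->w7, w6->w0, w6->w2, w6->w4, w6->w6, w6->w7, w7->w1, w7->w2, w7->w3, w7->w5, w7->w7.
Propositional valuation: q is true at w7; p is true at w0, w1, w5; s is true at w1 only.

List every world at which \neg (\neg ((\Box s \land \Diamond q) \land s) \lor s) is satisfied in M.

Let φ = \neg (\neg ((\Box s \land \Diamond q) \land s) \lor s). Evaluate φ at each world:
  w0 (successors {w0, w1, w4, w5}): φ is false.
  w1 (successors {w0, w1, w4, w6, w7}): φ is false.
  w2 (successors {w0, w2, w6}): φ is false.
  w3 (successors {w3, w4, w5, w6, w7}): φ is false.
  w4 (successors {w0, w1, w2, w4, w6}): φ is false.
  w5 (successors {w0, w1, w3, w5, w7}): φ is false.
  w6 (successors {w0, w2, w4, w6, w7}): φ is false.
  w7 (successors {w1, w2, w3, w5, w7}): φ is false.
For instance, at w2:
  At w2: \neg ((\Box s \land \Diamond q) \land s) \lor s is true, so \neg (\neg ((\Box s \land \Diamond q) \land s) \lor s) is false.
    At w2: \neg ((\Box s \land \Diamond q) \land s) is true, s is false, so \neg ((\Box s \land \Diamond q) \land s) \lor s is true.
      At w2: (\Box s \land \Diamond q) \land s is false, so \neg ((\Box s \land \Diamond q) \land s) is true.
Satisfying worlds: none.

none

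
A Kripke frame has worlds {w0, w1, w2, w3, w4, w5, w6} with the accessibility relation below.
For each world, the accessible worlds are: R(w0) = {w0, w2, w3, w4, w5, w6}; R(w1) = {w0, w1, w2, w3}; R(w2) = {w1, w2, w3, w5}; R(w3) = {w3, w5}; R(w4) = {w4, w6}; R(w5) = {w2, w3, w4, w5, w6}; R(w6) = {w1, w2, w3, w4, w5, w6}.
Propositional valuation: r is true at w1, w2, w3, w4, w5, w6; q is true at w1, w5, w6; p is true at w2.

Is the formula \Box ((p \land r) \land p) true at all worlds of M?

Let φ = \Box ((p \land r) \land p). Evaluate φ at each world:
  w0 (successors {w0, w2, w3, w4, w5, w6}): φ is false.
  w1 (successors {w0, w1, w2, w3}): φ is false.
  w2 (successors {w1, w2, w3, w5}): φ is false.
  w3 (successors {w3, w5}): φ is false.
  w4 (successors {w4, w6}): φ is false.
  w5 (successors {w2, w3, w4, w5, w6}): φ is false.
  w6 (successors {w1, w2, w3, w4, w5, w6}): φ is false.
Detail at w0 (counterexample):
  At w0: \Box ((p \land r) \land p) requires (p \land r) \land p at every successor {w0, w2, w3, w4, w5, w6}.
    (p \land r) \land p fails at w0, so \Box ((p \land r) \land p) is false at w0.

No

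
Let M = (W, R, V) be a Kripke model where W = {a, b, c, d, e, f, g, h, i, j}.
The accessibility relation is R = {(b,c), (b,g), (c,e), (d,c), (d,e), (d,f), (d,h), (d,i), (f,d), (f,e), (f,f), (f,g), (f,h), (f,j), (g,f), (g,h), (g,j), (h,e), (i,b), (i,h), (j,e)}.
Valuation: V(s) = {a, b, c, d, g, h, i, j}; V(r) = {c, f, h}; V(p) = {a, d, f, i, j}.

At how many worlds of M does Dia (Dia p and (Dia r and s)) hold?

2

Let φ = Dia (Dia p and (Dia r and s)). Evaluate φ at each world:
  a (successors ∅): φ is false.
  b (successors {c, g}): φ is true.
  c (successors {e}): φ is false.
  d (successors {c, e, f, h, i}): φ is false.
  e (successors ∅): φ is false.
  f (successors {d, e, f, g, h, j}): φ is true.
  g (successors {f, h, j}): φ is false.
  h (successors {e}): φ is false.
  i (successors {b, h}): φ is false.
  j (successors {e}): φ is false.
For instance, at g:
  At g: Dia (Dia p and (Dia r and s)) requires Dia p and (Dia r and s) at some successor in {f, h, j}.
    At f: Dia p and (Dia r and s) is false.
    At h: Dia p and (Dia r and s) is false.
    At j: Dia p and (Dia r and s) is false.
  So Dia (Dia p and (Dia r and s)) is false at g.
Satisfying worlds: {b, f}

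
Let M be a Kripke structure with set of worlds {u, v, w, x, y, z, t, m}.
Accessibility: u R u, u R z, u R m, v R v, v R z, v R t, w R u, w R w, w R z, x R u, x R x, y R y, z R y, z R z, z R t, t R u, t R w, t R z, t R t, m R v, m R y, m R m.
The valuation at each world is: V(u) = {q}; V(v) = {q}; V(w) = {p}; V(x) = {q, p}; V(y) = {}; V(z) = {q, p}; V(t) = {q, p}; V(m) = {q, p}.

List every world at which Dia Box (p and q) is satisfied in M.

Let φ = Dia Box (p and q). Evaluate φ at each world:
  u (successors {u, z, m}): φ is false.
  v (successors {v, z, t}): φ is false.
  w (successors {u, w, z}): φ is false.
  x (successors {u, x}): φ is false.
  y (successors {y}): φ is false.
  z (successors {y, z, t}): φ is false.
  t (successors {u, w, z, t}): φ is false.
  m (successors {v, y, m}): φ is false.
For instance, at x:
  At x: Dia Box (p and q) requires Box (p and q) at some successor in {u, x}.
    At u: Box (p and q) is false.
    At x: Box (p and q) is false.
  So Dia Box (p and q) is false at x.
Satisfying worlds: none.

none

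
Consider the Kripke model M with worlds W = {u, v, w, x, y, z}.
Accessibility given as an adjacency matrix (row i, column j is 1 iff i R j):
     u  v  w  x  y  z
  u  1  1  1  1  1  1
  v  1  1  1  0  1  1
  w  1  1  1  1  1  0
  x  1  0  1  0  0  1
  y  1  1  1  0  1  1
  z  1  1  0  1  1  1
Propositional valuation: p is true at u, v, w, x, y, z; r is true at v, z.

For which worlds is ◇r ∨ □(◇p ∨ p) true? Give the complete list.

Recall that □ψ holds at a world iff ψ holds at every accessible world, and ◇ψ holds iff ψ holds at some accessible world.
Let φ = ◇r ∨ □(◇p ∨ p). Evaluate φ at each world:
  u (successors {u, v, w, x, y, z}): φ is true.
  v (successors {u, v, w, y, z}): φ is true.
  w (successors {u, v, w, x, y}): φ is true.
  x (successors {u, w, z}): φ is true.
  y (successors {u, v, w, y, z}): φ is true.
  z (successors {u, v, x, y, z}): φ is true.
For instance, at z:
  At z: ◇r is true, □(◇p ∨ p) is true, so ◇r ∨ □(◇p ∨ p) is true.
    At z: ◇r requires r at some successor in {u, v, x, y, z}.
      r holds at v, so ◇r is true at z.
    At z: □(◇p ∨ p) requires ◇p ∨ p at every successor {u, v, x, y, z}.
      At u: ◇p ∨ p is true.
      At v: ◇p ∨ p is true.
      At x: ◇p ∨ p is true.
      At y: ◇p ∨ p is true.
      At z: ◇p ∨ p is true.
    So □(◇p ∨ p) is true at z.
Satisfying worlds: {u, v, w, x, y, z}

u, v, w, x, y, z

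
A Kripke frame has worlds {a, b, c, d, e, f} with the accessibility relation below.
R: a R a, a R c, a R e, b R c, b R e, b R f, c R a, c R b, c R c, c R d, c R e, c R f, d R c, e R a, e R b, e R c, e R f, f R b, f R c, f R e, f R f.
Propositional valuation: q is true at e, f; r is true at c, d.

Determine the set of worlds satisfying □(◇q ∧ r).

d

Let φ = □(◇q ∧ r). Evaluate φ at each world:
  a (successors {a, c, e}): φ is false.
  b (successors {c, e, f}): φ is false.
  c (successors {a, b, c, d, e, f}): φ is false.
  d (successors {c}): φ is true.
  e (successors {a, b, c, f}): φ is false.
  f (successors {b, c, e, f}): φ is false.
For instance, at a:
  At a: □(◇q ∧ r) requires ◇q ∧ r at every successor {a, c, e}.
    ◇q ∧ r fails at a, so □(◇q ∧ r) is false at a.
      At a: ◇q is true, r is false, so ◇q ∧ r is false.
Satisfying worlds: {d}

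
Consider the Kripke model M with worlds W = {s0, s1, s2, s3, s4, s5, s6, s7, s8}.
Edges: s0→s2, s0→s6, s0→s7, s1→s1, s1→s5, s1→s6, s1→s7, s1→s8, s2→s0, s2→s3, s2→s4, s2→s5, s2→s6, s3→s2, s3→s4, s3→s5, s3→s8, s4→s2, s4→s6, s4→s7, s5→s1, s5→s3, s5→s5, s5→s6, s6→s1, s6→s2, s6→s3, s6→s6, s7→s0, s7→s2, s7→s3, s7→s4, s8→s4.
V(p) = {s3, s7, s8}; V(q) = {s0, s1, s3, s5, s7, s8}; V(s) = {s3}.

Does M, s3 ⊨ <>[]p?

No

At s3: <>[]p requires []p at some successor in {s2, s4, s5, s8}.
  At s2: []p is false.
  At s4: []p is false.
  At s5: []p is false.
  At s8: []p is false.
So <>[]p is false at s3.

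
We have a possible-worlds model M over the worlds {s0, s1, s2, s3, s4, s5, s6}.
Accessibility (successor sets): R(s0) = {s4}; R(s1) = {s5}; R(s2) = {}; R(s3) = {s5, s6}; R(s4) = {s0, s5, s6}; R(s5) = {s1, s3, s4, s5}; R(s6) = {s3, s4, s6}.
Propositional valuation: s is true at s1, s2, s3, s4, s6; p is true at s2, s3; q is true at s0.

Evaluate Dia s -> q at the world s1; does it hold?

At s1: Dia s is false, q is false, so Dia s -> q is true.
  At s1: Dia s requires s at some successor in {s5}.
    At s5: s is false.
  So Dia s is false at s1.

Yes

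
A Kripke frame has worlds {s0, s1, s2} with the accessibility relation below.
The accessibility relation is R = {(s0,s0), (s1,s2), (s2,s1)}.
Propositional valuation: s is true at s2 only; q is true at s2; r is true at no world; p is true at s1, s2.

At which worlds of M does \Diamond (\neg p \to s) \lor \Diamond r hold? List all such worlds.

Recall that \Diamond ψ holds at a world iff ψ holds at some accessible world.
Let φ = \Diamond (\neg p \to s) \lor \Diamond r. Evaluate φ at each world:
  s0 (successors {s0}): φ is false.
  s1 (successors {s2}): φ is true.
  s2 (successors {s1}): φ is true.
For instance, at s0:
  At s0: \Diamond (\neg p \to s) is false, \Diamond r is false, so \Diamond (\neg p \to s) \lor \Diamond r is false.
    At s0: \Diamond (\neg p \to s) requires \neg p \to s at some successor in {s0}.
      At s0: \neg p \to s is false.
    So \Diamond (\neg p \to s) is false at s0.
    At s0: \Diamond r requires r at some successor in {s0}.
      At s0: r is false.
    So \Diamond r is false at s0.
Satisfying worlds: {s1, s2}

s1, s2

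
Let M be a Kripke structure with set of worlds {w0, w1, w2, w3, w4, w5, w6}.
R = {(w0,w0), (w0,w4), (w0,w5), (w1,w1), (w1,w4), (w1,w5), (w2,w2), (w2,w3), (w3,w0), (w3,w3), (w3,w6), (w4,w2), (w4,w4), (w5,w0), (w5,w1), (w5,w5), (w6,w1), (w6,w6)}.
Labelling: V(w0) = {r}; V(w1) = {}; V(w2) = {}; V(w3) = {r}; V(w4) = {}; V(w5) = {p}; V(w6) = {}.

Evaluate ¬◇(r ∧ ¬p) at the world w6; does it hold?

At w6: ◇(r ∧ ¬p) is false, so ¬◇(r ∧ ¬p) is true.
  At w6: ◇(r ∧ ¬p) requires r ∧ ¬p at some successor in {w1, w6}.
    At w1: r ∧ ¬p is false.
    At w6: r ∧ ¬p is false.
  So ◇(r ∧ ¬p) is false at w6.

Yes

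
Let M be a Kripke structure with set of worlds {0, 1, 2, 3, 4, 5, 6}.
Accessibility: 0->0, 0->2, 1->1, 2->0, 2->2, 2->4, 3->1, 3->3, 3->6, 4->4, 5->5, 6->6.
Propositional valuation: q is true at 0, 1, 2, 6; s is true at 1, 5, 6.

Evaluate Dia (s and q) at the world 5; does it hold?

No

Recall that Dia ψ holds at a world iff ψ holds at some accessible world.
At 5: Dia (s and q) requires s and q at some successor in {5}.
  At 5: s and q is false.
So Dia (s and q) is false at 5.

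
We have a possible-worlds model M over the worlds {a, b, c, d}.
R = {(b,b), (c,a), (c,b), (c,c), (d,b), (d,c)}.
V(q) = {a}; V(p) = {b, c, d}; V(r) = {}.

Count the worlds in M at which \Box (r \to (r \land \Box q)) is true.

Let φ = \Box (r \to (r \land \Box q)). Evaluate φ at each world:
  a (successors ∅): φ is true.
  b (successors {b}): φ is true.
  c (successors {a, b, c}): φ is true.
  d (successors {b, c}): φ is true.
For instance, at c:
  At c: \Box (r \to (r \land \Box q)) requires r \to (r \land \Box q) at every successor {a, b, c}.
      At a: r is false, r \land \Box q is false, so r \to (r \land \Box q) is true.
      At b: r is false, r \land \Box q is false, so r \to (r \land \Box q) is true.
      At c: r is false, r \land \Box q is false, so r \to (r \land \Box q) is true.
  So \Box (r \to (r \land \Box q)) is true at c.
Satisfying worlds: {a, b, c, d}

4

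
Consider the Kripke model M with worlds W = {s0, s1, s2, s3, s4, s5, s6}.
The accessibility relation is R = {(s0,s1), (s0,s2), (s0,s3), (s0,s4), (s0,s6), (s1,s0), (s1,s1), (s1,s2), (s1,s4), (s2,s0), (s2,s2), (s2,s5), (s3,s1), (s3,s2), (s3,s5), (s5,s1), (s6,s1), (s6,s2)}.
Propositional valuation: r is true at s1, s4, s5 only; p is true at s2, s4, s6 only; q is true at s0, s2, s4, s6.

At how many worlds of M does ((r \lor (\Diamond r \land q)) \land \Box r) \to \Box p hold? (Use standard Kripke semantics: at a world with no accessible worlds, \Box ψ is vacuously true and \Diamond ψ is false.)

6

Let φ = ((r \lor (\Diamond r \land q)) \land \Box r) \to \Box p. Evaluate φ at each world:
  s0 (successors {s1, s2, s3, s4, s6}): φ is true.
  s1 (successors {s0, s1, s2, s4}): φ is true.
  s2 (successors {s0, s2, s5}): φ is true.
  s3 (successors {s1, s2, s5}): φ is true.
  s4 (successors ∅): φ is true.
  s5 (successors {s1}): φ is false.
  s6 (successors {s1, s2}): φ is true.
For instance, at s5:
  At s5: (r \lor (\Diamond r \land q)) \land \Box r is true, \Box p is false, so ((r \lor (\Diamond r \land q)) \land \Box r) \to \Box p is false.
    At s5: r \lor (\Diamond r \land q) is true, \Box r is true, so (r \lor (\Diamond r \land q)) \land \Box r is true.
      At s5: r is true, \Diamond r \land q is false, so r \lor (\Diamond r \land q) is true.
      At s5: \Box r requires r at every successor {s1}.
        At s1: r is true.
      So \Box r is true at s5.
    At s5: \Box p requires p at every successor {s1}.
      p fails at s1, so \Box p is false at s5.
Satisfying worlds: {s0, s1, s2, s3, s4, s6}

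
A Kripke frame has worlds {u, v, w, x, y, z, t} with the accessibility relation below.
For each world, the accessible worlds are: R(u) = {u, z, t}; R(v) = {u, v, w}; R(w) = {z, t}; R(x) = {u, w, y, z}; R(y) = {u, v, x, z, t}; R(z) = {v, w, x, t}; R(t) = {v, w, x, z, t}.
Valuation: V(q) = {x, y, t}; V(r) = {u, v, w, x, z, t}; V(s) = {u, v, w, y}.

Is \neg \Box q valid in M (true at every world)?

Let φ = \neg \Box q. Evaluate φ at each world:
  u (successors {u, z, t}): φ is true.
  v (successors {u, v, w}): φ is true.
  w (successors {z, t}): φ is true.
  x (successors {u, w, y, z}): φ is true.
  y (successors {u, v, x, z, t}): φ is true.
  z (successors {v, w, x, t}): φ is true.
  t (successors {v, w, x, z, t}): φ is true.
For instance, at u:
  At u: \Box q is false, so \neg \Box q is true.
    At u: \Box q requires q at every successor {u, z, t}.
      q fails at u, so \Box q is false at u.

Yes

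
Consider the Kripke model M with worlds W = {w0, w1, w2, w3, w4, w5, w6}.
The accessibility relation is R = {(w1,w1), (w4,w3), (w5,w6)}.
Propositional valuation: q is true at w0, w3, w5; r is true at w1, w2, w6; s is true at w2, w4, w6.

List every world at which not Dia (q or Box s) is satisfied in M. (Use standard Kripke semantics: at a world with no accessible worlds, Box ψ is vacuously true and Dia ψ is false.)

w0, w1, w2, w3, w6

Let φ = not Dia (q or Box s). Evaluate φ at each world:
  w0 (successors ∅): φ is true.
  w1 (successors {w1}): φ is true.
  w2 (successors ∅): φ is true.
  w3 (successors ∅): φ is true.
  w4 (successors {w3}): φ is false.
  w5 (successors {w6}): φ is false.
  w6 (successors ∅): φ is true.
For instance, at w4:
  At w4: Dia (q or Box s) is true, so not Dia (q or Box s) is false.
    At w4: Dia (q or Box s) requires q or Box s at some successor in {w3}.
      q or Box s holds at w3, so Dia (q or Box s) is true at w4.
Satisfying worlds: {w0, w1, w2, w3, w6}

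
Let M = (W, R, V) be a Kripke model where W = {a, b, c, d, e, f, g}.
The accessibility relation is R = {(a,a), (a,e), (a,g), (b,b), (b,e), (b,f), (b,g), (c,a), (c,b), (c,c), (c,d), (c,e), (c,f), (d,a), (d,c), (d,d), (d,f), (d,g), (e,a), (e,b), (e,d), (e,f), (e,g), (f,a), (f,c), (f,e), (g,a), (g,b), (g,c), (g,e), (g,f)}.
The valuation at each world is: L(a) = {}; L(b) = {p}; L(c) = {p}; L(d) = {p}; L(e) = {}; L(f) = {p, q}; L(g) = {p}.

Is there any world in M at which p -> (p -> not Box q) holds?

Yes

Let φ = p -> (p -> not Box q). Evaluate φ at each world:
  a (successors {a, e, g}): φ is true.
  b (successors {b, e, f, g}): φ is true.
  c (successors {a, b, c, d, e, f}): φ is true.
  d (successors {a, c, d, f, g}): φ is true.
  e (successors {a, b, d, f, g}): φ is true.
  f (successors {a, c, e}): φ is true.
  g (successors {a, b, c, e, f}): φ is true.
Detail at a (witness):
  At a: p is false, p -> not Box q is true, so p -> (p -> not Box q) is true.
    At a: p is false, not Box q is true, so p -> not Box q is true.
      At a: Box q is false, so not Box q is true.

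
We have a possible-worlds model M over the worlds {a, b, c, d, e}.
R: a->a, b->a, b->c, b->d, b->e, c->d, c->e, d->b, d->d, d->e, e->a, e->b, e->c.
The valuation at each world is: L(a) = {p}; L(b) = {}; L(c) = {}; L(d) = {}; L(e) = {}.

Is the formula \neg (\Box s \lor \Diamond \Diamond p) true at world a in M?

No

At a: \Box s \lor \Diamond \Diamond p is true, so \neg (\Box s \lor \Diamond \Diamond p) is false.
  At a: \Box s is false, \Diamond \Diamond p is true, so \Box s \lor \Diamond \Diamond p is true.
    At a: \Box s requires s at every successor {a}.
      s fails at a, so \Box s is false at a.
    At a: \Diamond \Diamond p requires \Diamond p at some successor in {a}.
      \Diamond p holds at a, so \Diamond \Diamond p is true at a.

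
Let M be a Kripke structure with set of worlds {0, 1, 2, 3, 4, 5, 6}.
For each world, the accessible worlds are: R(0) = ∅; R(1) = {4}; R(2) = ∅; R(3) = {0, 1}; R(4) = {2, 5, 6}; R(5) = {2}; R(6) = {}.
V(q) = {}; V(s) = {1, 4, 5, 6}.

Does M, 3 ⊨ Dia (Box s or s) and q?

At 3: Dia (Box s or s) is true, q is false, so Dia (Box s or s) and q is false.
  At 3: Dia (Box s or s) requires Box s or s at some successor in {0, 1}.
    Box s or s holds at 0, so Dia (Box s or s) is true at 3.
      At 0: Box s is true, s is false, so Box s or s is true.

No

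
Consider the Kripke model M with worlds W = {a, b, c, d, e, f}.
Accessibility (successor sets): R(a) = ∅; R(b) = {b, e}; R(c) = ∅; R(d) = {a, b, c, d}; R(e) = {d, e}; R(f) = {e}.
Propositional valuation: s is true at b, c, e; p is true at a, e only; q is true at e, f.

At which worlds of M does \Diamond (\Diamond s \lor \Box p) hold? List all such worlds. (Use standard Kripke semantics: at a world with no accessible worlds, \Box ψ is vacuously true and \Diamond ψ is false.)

Let φ = \Diamond (\Diamond s \lor \Box p). Evaluate φ at each world:
  a (successors ∅): φ is false.
  b (successors {b, e}): φ is true.
  c (successors ∅): φ is false.
  d (successors {a, b, c, d}): φ is true.
  e (successors {d, e}): φ is true.
  f (successors {e}): φ is true.
For instance, at f:
  At f: \Diamond (\Diamond s \lor \Box p) requires \Diamond s \lor \Box p at some successor in {e}.
    \Diamond s \lor \Box p holds at e, so \Diamond (\Diamond s \lor \Box p) is true at f.
      At e: \Diamond s is true, \Box p is false, so \Diamond s \lor \Box p is true.
Satisfying worlds: {b, d, e, f}

b, d, e, f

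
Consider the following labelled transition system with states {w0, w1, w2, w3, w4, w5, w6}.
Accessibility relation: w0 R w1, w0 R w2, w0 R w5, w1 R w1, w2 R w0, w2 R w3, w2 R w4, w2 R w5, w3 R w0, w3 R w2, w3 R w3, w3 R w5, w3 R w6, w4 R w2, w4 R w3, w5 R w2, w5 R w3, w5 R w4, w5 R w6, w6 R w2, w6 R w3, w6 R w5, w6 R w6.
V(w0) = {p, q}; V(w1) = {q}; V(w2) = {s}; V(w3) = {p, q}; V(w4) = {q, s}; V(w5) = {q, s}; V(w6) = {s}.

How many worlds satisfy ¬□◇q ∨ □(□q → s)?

5

Let φ = ¬□◇q ∨ □(□q → s). Evaluate φ at each world:
  w0 (successors {w1, w2, w5}): φ is false.
  w1 (successors {w1}): φ is false.
  w2 (successors {w0, w3, w4, w5}): φ is true.
  w3 (successors {w0, w2, w3, w5, w6}): φ is true.
  w4 (successors {w2, w3}): φ is true.
  w5 (successors {w2, w3, w4, w6}): φ is true.
  w6 (successors {w2, w3, w5, w6}): φ is true.
For instance, at w6:
  At w6: ¬□◇q is false, □(□q → s) is true, so ¬□◇q ∨ □(□q → s) is true.
    At w6: □◇q is true, so ¬□◇q is false.
      At w6: □◇q requires ◇q at every successor {w2, w3, w5, w6}.
        At w2: ◇q is true.
        At w3: ◇q is true.
        At w5: ◇q is true.
        At w6: ◇q is true.
      So □◇q is true at w6.
    At w6: □(□q → s) requires □q → s at every successor {w2, w3, w5, w6}.
      At w2: □q → s is true.
      At w3: □q → s is true.
      At w5: □q → s is true.
      At w6: □q → s is true.
    So □(□q → s) is true at w6.
Satisfying worlds: {w2, w3, w4, w5, w6}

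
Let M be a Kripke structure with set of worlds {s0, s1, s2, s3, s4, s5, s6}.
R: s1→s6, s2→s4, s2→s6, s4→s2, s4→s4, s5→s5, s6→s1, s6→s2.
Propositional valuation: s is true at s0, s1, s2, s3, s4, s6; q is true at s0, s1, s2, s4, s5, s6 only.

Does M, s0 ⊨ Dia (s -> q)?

Recall that Dia ψ holds at a world iff ψ holds at some accessible world.
At s0: no accessible worlds, so Dia (s -> q) is false.

No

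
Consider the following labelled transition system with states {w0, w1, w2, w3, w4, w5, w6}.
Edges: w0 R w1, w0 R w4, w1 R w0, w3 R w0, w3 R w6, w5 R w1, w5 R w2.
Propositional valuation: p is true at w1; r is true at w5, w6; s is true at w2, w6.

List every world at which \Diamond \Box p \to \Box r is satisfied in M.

Recall that \Box ψ holds at a world iff ψ holds at every accessible world, and \Diamond ψ holds iff ψ holds at some accessible world.
Let φ = \Diamond \Box p \to \Box r. Evaluate φ at each world:
  w0 (successors {w1, w4}): φ is false.
  w1 (successors {w0}): φ is true.
  w2 (successors ∅): φ is true.
  w3 (successors {w0, w6}): φ is false.
  w4 (successors ∅): φ is true.
  w5 (successors {w1, w2}): φ is false.
  w6 (successors ∅): φ is true.
For instance, at w1:
  At w1: \Diamond \Box p is false, \Box r is false, so \Diamond \Box p \to \Box r is true.
    At w1: \Diamond \Box p requires \Box p at some successor in {w0}.
      At w0: \Box p is false.
    So \Diamond \Box p is false at w1.
    At w1: \Box r requires r at every successor {w0}.
      r fails at w0, so \Box r is false at w1.
Satisfying worlds: {w1, w2, w4, w6}

w1, w2, w4, w6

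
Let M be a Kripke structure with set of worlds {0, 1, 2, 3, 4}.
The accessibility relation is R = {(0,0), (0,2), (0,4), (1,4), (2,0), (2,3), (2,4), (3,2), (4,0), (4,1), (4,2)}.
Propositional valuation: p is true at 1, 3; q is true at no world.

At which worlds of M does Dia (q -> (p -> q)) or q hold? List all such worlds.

0, 1, 2, 3, 4

Let φ = Dia (q -> (p -> q)) or q. Evaluate φ at each world:
  0 (successors {0, 2, 4}): φ is true.
  1 (successors {4}): φ is true.
  2 (successors {0, 3, 4}): φ is true.
  3 (successors {2}): φ is true.
  4 (successors {0, 1, 2}): φ is true.
For instance, at 2:
  At 2: Dia (q -> (p -> q)) is true, q is false, so Dia (q -> (p -> q)) or q is true.
    At 2: Dia (q -> (p -> q)) requires q -> (p -> q) at some successor in {0, 3, 4}.
      q -> (p -> q) holds at 0, so Dia (q -> (p -> q)) is true at 2.
Satisfying worlds: {0, 1, 2, 3, 4}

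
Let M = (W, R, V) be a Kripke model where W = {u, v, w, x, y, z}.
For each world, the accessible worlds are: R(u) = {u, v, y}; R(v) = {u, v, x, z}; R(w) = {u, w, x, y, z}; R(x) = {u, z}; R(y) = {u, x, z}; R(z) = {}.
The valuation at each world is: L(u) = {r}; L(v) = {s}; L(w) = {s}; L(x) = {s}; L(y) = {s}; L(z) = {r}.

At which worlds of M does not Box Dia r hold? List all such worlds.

Let φ = not Box Dia r. Evaluate φ at each world:
  u (successors {u, v, y}): φ is false.
  v (successors {u, v, x, z}): φ is true.
  w (successors {u, w, x, y, z}): φ is true.
  x (successors {u, z}): φ is true.
  y (successors {u, x, z}): φ is true.
  z (successors ∅): φ is false.
For instance, at w:
  At w: Box Dia r is false, so not Box Dia r is true.
    At w: Box Dia r requires Dia r at every successor {u, w, x, y, z}.
      Dia r fails at z, so Box Dia r is false at w.
Satisfying worlds: {v, w, x, y}

v, w, x, y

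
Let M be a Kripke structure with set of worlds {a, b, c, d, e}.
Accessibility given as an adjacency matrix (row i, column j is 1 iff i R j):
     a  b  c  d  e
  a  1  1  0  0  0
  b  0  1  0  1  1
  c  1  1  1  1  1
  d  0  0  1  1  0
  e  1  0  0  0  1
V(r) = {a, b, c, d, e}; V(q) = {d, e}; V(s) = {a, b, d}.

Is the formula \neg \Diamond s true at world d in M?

At d: \Diamond s is true, so \neg \Diamond s is false.
  At d: \Diamond s requires s at some successor in {c, d}.
    s holds at d, so \Diamond s is true at d.

No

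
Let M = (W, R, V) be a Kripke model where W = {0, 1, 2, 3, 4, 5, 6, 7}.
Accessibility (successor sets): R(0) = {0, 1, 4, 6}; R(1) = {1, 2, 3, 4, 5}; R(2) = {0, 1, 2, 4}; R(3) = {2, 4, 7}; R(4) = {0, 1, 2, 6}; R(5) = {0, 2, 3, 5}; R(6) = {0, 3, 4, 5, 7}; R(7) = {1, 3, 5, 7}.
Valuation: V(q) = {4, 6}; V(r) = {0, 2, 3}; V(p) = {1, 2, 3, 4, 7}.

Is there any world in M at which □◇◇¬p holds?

Yes

Recall that □ψ holds at a world iff ψ holds at every accessible world, and ◇ψ holds iff ψ holds at some accessible world.
Let φ = □◇◇¬p. Evaluate φ at each world:
  0 (successors {0, 1, 4, 6}): φ is true.
  1 (successors {1, 2, 3, 4, 5}): φ is true.
  2 (successors {0, 1, 2, 4}): φ is true.
  3 (successors {2, 4, 7}): φ is true.
  4 (successors {0, 1, 2, 6}): φ is true.
  5 (successors {0, 2, 3, 5}): φ is true.
  6 (successors {0, 3, 4, 5, 7}): φ is true.
  7 (successors {1, 3, 5, 7}): φ is true.
Detail at 0 (witness):
  At 0: □◇◇¬p requires ◇◇¬p at every successor {0, 1, 4, 6}.
    At 0: ◇◇¬p is true.
    At 1: ◇◇¬p is true.
    At 4: ◇◇¬p is true.
    At 6: ◇◇¬p is true.
  So □◇◇¬p is true at 0.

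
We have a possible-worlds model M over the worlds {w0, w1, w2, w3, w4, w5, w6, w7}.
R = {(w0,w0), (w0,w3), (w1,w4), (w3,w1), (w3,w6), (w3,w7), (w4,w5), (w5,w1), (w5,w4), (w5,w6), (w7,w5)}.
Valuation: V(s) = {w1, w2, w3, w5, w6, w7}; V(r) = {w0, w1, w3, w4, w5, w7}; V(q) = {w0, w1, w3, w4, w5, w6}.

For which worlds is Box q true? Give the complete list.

Recall that Box ψ holds at a world iff ψ holds at every accessible world, and Dia ψ holds iff ψ holds at some accessible world.
Let φ = Box q. Evaluate φ at each world:
  w0 (successors {w0, w3}): φ is true.
  w1 (successors {w4}): φ is true.
  w2 (successors ∅): φ is true.
  w3 (successors {w1, w6, w7}): φ is false.
  w4 (successors {w5}): φ is true.
  w5 (successors {w1, w4, w6}): φ is true.
  w6 (successors ∅): φ is true.
  w7 (successors {w5}): φ is true.
For instance, at w7:
  At w7: Box q requires q at every successor {w5}.
    At w5: q is true.
  So Box q is true at w7.
Satisfying worlds: {w0, w1, w2, w4, w5, w6, w7}

w0, w1, w2, w4, w5, w6, w7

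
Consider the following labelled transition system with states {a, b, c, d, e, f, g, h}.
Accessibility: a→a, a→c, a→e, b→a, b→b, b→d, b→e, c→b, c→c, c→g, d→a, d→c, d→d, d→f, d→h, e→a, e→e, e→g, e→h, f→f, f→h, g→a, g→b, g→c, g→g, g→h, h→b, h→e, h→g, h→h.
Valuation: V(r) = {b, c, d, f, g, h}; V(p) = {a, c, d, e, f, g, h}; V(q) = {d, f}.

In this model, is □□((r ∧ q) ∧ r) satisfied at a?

At a: □□((r ∧ q) ∧ r) requires □((r ∧ q) ∧ r) at every successor {a, c, e}.
  □((r ∧ q) ∧ r) fails at a, so □□((r ∧ q) ∧ r) is false at a.
    At a: □((r ∧ q) ∧ r) requires (r ∧ q) ∧ r at every successor {a, c, e}.
      (r ∧ q) ∧ r fails at a, so □((r ∧ q) ∧ r) is false at a.

No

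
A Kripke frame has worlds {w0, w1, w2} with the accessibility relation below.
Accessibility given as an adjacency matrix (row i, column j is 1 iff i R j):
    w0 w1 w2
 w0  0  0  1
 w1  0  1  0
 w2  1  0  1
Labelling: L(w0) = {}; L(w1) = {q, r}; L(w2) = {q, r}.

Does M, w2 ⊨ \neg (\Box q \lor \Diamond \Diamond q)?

Recall that \Box ψ holds at a world iff ψ holds at every accessible world, and \Diamond ψ holds iff ψ holds at some accessible world.
At w2: \Box q \lor \Diamond \Diamond q is true, so \neg (\Box q \lor \Diamond \Diamond q) is false.
  At w2: \Box q is false, \Diamond \Diamond q is true, so \Box q \lor \Diamond \Diamond q is true.
    At w2: \Box q requires q at every successor {w0, w2}.
      q fails at w0, so \Box q is false at w2.
    At w2: \Diamond \Diamond q requires \Diamond q at some successor in {w0, w2}.
      \Diamond q holds at w0, so \Diamond \Diamond q is true at w2.

No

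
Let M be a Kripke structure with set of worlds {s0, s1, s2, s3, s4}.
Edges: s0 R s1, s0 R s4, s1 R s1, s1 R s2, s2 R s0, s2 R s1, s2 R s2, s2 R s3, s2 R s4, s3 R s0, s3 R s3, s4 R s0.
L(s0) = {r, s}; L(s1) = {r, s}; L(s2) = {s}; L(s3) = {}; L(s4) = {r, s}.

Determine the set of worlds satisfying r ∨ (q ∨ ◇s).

s0, s1, s2, s3, s4

Recall that ◇ψ holds at a world iff ψ holds at some accessible world.
Let φ = r ∨ (q ∨ ◇s). Evaluate φ at each world:
  s0 (successors {s1, s4}): φ is true.
  s1 (successors {s1, s2}): φ is true.
  s2 (successors {s0, s1, s2, s3, s4}): φ is true.
  s3 (successors {s0, s3}): φ is true.
  s4 (successors {s0}): φ is true.
For instance, at s3:
  At s3: r is false, q ∨ ◇s is true, so r ∨ (q ∨ ◇s) is true.
    At s3: q is false, ◇s is true, so q ∨ ◇s is true.
      At s3: ◇s requires s at some successor in {s0, s3}.
        s holds at s0, so ◇s is true at s3.
Satisfying worlds: {s0, s1, s2, s3, s4}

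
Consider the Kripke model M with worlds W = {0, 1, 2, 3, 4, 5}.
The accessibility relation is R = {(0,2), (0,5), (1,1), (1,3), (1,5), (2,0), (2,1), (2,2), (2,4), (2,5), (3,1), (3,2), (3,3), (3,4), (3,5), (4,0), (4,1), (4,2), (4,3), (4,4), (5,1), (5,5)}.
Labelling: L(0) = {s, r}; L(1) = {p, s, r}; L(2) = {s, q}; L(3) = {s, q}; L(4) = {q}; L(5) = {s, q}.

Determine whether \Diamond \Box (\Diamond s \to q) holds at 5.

At 5: \Diamond \Box (\Diamond s \to q) requires \Box (\Diamond s \to q) at some successor in {1, 5}.
  At 1: \Box (\Diamond s \to q) is false.
  At 5: \Box (\Diamond s \to q) is false.
So \Diamond \Box (\Diamond s \to q) is false at 5.

No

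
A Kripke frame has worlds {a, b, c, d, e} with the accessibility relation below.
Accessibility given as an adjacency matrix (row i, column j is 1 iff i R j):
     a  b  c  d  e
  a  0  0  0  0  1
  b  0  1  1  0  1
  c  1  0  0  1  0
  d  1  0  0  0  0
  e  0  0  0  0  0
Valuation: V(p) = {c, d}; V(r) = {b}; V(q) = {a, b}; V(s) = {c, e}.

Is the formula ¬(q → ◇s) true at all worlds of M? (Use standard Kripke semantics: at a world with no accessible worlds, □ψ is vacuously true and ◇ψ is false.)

No

Let φ = ¬(q → ◇s). Evaluate φ at each world:
  a (successors {e}): φ is false.
  b (successors {b, c, e}): φ is false.
  c (successors {a, d}): φ is false.
  d (successors {a}): φ is false.
  e (successors ∅): φ is false.
Detail at a (counterexample):
  At a: q → ◇s is true, so ¬(q → ◇s) is false.
    At a: q is true, ◇s is true, so q → ◇s is true.
      At a: ◇s requires s at some successor in {e}.
        s holds at e, so ◇s is true at a.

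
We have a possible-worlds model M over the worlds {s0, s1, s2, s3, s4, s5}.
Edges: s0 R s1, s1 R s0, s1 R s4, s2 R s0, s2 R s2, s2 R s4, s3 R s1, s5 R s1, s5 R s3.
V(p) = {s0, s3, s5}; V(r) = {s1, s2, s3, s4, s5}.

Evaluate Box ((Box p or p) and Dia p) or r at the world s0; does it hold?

Recall that Box ψ holds at a world iff ψ holds at every accessible world, and Dia ψ holds iff ψ holds at some accessible world.
At s0: Box ((Box p or p) and Dia p) is false, r is false, so Box ((Box p or p) and Dia p) or r is false.
  At s0: Box ((Box p or p) and Dia p) requires (Box p or p) and Dia p at every successor {s1}.
    (Box p or p) and Dia p fails at s1, so Box ((Box p or p) and Dia p) is false at s0.
      At s1: Box p or p is false, Dia p is true, so (Box p or p) and Dia p is false.

No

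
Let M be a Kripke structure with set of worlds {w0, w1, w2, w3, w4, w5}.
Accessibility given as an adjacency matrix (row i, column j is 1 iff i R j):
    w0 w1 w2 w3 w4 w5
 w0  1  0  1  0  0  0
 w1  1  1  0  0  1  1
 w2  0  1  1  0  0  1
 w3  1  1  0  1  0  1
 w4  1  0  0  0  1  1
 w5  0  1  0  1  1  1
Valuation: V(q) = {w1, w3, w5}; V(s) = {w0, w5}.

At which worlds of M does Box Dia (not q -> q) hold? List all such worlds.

Recall that Box ψ holds at a world iff ψ holds at every accessible world, and Dia ψ holds iff ψ holds at some accessible world.
Let φ = Box Dia (not q -> q). Evaluate φ at each world:
  w0 (successors {w0, w2}): φ is false.
  w1 (successors {w0, w1, w4, w5}): φ is false.
  w2 (successors {w1, w2, w5}): φ is true.
  w3 (successors {w0, w1, w3, w5}): φ is false.
  w4 (successors {w0, w4, w5}): φ is false.
  w5 (successors {w1, w3, w4, w5}): φ is true.
For instance, at w5:
  At w5: Box Dia (not q -> q) requires Dia (not q -> q) at every successor {w1, w3, w4, w5}.
    At w1: Dia (not q -> q) is true.
    At w3: Dia (not q -> q) is true.
    At w4: Dia (not q -> q) is true.
    At w5: Dia (not q -> q) is true.
  So Box Dia (not q -> q) is true at w5.
Satisfying worlds: {w2, w5}

w2, w5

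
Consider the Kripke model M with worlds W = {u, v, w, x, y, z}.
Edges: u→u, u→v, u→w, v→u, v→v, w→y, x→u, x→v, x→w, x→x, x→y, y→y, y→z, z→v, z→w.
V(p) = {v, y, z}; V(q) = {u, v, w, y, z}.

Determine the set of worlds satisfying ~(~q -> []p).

x

Let φ = ~(~q -> []p). Evaluate φ at each world:
  u (successors {u, v, w}): φ is false.
  v (successors {u, v}): φ is false.
  w (successors {y}): φ is false.
  x (successors {u, v, w, x, y}): φ is true.
  y (successors {y, z}): φ is false.
  z (successors {v, w}): φ is false.
For instance, at v:
  At v: ~q -> []p is true, so ~(~q -> []p) is false.
    At v: ~q is false, []p is false, so ~q -> []p is true.
      At v: []p requires p at every successor {u, v}.
        p fails at u, so []p is false at v.
Satisfying worlds: {x}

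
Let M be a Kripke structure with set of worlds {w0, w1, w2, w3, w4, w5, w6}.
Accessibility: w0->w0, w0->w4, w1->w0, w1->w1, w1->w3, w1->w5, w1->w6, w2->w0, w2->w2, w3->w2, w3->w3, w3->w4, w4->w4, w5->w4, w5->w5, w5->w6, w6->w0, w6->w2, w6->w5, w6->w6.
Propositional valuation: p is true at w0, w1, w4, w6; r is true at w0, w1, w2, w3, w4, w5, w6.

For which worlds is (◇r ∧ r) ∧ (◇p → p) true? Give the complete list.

w0, w1, w4, w6

Let φ = (◇r ∧ r) ∧ (◇p → p). Evaluate φ at each world:
  w0 (successors {w0, w4}): φ is true.
  w1 (successors {w0, w1, w3, w5, w6}): φ is true.
  w2 (successors {w0, w2}): φ is false.
  w3 (successors {w2, w3, w4}): φ is false.
  w4 (successors {w4}): φ is true.
  w5 (successors {w4, w5, w6}): φ is false.
  w6 (successors {w0, w2, w5, w6}): φ is true.
For instance, at w2:
  At w2: ◇r ∧ r is true, ◇p → p is false, so (◇r ∧ r) ∧ (◇p → p) is false.
    At w2: ◇r is true, r is true, so ◇r ∧ r is true.
      At w2: ◇r requires r at some successor in {w0, w2}.
        r holds at w0, so ◇r is true at w2.
    At w2: ◇p is true, p is false, so ◇p → p is false.
      At w2: ◇p requires p at some successor in {w0, w2}.
        p holds at w0, so ◇p is true at w2.
Satisfying worlds: {w0, w1, w4, w6}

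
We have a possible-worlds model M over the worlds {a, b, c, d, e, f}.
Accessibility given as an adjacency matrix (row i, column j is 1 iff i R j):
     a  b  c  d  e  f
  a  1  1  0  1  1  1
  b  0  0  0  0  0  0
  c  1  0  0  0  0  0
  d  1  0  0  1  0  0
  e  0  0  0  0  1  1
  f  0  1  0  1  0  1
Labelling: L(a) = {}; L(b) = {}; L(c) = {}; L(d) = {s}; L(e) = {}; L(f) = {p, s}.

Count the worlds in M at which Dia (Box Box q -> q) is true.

Recall that Box ψ holds at a world iff ψ holds at every accessible world, and Dia ψ holds iff ψ holds at some accessible world.
Let φ = Dia (Box Box q -> q). Evaluate φ at each world:
  a (successors {a, b, d, e, f}): φ is true.
  b (successors ∅): φ is false.
  c (successors {a}): φ is true.
  d (successors {a, d}): φ is true.
  e (successors {e, f}): φ is true.
  f (successors {b, d, f}): φ is true.
For instance, at e:
  At e: Dia (Box Box q -> q) requires Box Box q -> q at some successor in {e, f}.
    Box Box q -> q holds at e, so Dia (Box Box q -> q) is true at e.
      At e: Box Box q is false, q is false, so Box Box q -> q is true.
Satisfying worlds: {a, c, d, e, f}

5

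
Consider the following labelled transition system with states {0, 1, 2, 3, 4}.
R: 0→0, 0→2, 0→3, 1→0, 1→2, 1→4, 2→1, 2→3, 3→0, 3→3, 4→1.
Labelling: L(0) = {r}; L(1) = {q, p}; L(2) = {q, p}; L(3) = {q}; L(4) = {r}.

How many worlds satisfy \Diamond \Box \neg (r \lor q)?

Recall that \Box ψ holds at a world iff ψ holds at every accessible world, and \Diamond ψ holds iff ψ holds at some accessible world.
Let φ = \Diamond \Box \neg (r \lor q). Evaluate φ at each world:
  0 (successors {0, 2, 3}): φ is false.
  1 (successors {0, 2, 4}): φ is false.
  2 (successors {1, 3}): φ is false.
  3 (successors {0, 3}): φ is false.
  4 (successors {1}): φ is false.
For instance, at 0:
  At 0: \Diamond \Box \neg (r \lor q) requires \Box \neg (r \lor q) at some successor in {0, 2, 3}.
    At 0: \Box \neg (r \lor q) is false.
    At 2: \Box \neg (r \lor q) is false.
    At 3: \Box \neg (r \lor q) is false.
  So \Diamond \Box \neg (r \lor q) is false at 0.
Satisfying worlds: none.

0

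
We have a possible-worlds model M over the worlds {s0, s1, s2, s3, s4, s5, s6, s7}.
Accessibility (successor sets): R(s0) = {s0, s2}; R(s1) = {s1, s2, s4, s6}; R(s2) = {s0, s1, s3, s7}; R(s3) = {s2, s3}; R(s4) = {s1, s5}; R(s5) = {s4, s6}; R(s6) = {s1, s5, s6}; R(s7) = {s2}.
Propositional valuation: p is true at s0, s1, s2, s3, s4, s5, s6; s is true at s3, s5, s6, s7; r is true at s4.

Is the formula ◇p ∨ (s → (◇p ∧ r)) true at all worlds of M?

Yes

Let φ = ◇p ∨ (s → (◇p ∧ r)). Evaluate φ at each world:
  s0 (successors {s0, s2}): φ is true.
  s1 (successors {s1, s2, s4, s6}): φ is true.
  s2 (successors {s0, s1, s3, s7}): φ is true.
  s3 (successors {s2, s3}): φ is true.
  s4 (successors {s1, s5}): φ is true.
  s5 (successors {s4, s6}): φ is true.
  s6 (successors {s1, s5, s6}): φ is true.
  s7 (successors {s2}): φ is true.
For instance, at s3:
  At s3: ◇p is true, s → (◇p ∧ r) is false, so ◇p ∨ (s → (◇p ∧ r)) is true.
    At s3: ◇p requires p at some successor in {s2, s3}.
      p holds at s2, so ◇p is true at s3.
    At s3: s is true, ◇p ∧ r is false, so s → (◇p ∧ r) is false.
      At s3: ◇p is true, r is false, so ◇p ∧ r is false.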